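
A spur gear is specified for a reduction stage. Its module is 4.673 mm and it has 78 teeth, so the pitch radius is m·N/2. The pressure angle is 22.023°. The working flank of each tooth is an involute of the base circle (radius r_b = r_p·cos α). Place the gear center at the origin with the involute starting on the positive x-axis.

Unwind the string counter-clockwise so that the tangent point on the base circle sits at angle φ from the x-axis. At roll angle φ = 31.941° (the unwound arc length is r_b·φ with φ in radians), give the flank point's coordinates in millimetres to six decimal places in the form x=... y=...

pitch radius r_p = m·N/2 = 4.673·78/2 = 182.247000
base radius r_b = r_p·cos α = 182.247000·cos 22.023° = 168.949057
roll angle φ = 31.941° = 0.55747562 rad
x = r_b·(cos φ + φ·sin φ) = 168.949057·(0.84859333 + 0.55747562·0.52904571) = 193.197202
y = r_b·(sin φ − φ·cos φ) = 168.949057·(0.52904571 − 0.55747562·0.84859333) = 9.457029

x=193.197202 y=9.457029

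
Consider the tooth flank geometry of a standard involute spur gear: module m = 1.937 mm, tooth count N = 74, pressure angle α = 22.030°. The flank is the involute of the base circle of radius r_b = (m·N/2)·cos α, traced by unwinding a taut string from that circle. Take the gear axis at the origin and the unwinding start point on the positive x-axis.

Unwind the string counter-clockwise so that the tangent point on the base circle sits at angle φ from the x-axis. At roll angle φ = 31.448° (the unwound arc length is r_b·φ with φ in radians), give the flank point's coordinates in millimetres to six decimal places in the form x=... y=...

pitch radius r_p = m·N/2 = 1.937·74/2 = 71.669000
base radius r_b = r_p·cos α = 71.669000·cos 22.030° = 66.436273
roll angle φ = 31.448° = 0.54887114 rad
x = r_b·(cos φ + φ·sin φ) = 66.436273·(0.85311402 + 0.54887114·0.52172452) = 75.702376
y = r_b·(sin φ − φ·cos φ) = 66.436273·(0.52172452 − 0.54887114·0.85311402) = 3.552670

x=75.702376 y=3.552670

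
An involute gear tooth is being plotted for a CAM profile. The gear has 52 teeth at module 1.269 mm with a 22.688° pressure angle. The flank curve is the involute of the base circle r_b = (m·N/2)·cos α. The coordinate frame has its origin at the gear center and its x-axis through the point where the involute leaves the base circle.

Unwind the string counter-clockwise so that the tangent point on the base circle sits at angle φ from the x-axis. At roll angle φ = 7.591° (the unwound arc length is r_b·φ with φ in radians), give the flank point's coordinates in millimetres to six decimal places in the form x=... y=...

x=30.706882 y=0.023556

pitch radius r_p = m·N/2 = 1.269·52/2 = 32.994000
base radius r_b = r_p·cos α = 32.994000·cos 22.688° = 30.440888
roll angle φ = 7.591° = 0.13248794 rad
x = r_b·(cos φ + φ·sin φ) = 30.440888·(0.99123630 + 0.13248794·0.13210069) = 30.706882
y = r_b·(sin φ − φ·cos φ) = 30.440888·(0.13210069 − 0.13248794·0.99123630) = 0.023556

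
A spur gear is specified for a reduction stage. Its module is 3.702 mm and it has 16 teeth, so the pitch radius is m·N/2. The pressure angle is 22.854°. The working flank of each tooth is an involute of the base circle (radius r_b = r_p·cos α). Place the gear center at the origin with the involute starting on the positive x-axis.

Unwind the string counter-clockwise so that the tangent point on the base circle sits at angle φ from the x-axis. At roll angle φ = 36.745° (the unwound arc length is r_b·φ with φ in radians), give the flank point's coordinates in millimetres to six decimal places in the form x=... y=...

pitch radius r_p = m·N/2 = 3.702·16/2 = 29.616000
base radius r_b = r_p·cos α = 29.616000·cos 22.854° = 27.291070
roll angle φ = 36.745° = 0.64132123 rad
x = r_b·(cos φ + φ·sin φ) = 27.291070·(0.80130602 + 0.64132123·0.59825468) = 32.339358
y = r_b·(sin φ − φ·cos φ) = 27.291070·(0.59825468 − 0.64132123·0.80130602) = 2.302278

x=32.339358 y=2.302278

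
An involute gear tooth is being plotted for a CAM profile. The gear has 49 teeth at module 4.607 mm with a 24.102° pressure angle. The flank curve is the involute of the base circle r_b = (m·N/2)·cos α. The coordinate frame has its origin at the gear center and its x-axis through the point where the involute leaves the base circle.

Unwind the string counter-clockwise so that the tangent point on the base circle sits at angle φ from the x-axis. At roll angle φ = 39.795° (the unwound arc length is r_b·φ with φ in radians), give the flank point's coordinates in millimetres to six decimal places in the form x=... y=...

pitch radius r_p = m·N/2 = 4.607·49/2 = 112.871500
base radius r_b = r_p·cos α = 112.871500·cos 24.102° = 103.031354
roll angle φ = 39.795° = 0.69455378 rad
x = r_b·(cos φ + φ·sin φ) = 103.031354·(0.76833938 + 0.69455378·0.64004265) = 124.965021
y = r_b·(sin φ − φ·cos φ) = 103.031354·(0.64004265 − 0.69455378·0.76833938) = 10.961468

x=124.965021 y=10.961468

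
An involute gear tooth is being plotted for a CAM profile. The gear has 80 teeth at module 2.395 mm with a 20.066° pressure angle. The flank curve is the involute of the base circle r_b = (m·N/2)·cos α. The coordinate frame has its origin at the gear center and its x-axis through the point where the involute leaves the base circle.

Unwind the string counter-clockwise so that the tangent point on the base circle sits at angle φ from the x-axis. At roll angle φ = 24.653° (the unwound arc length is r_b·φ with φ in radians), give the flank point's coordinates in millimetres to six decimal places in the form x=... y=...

x=97.932933 y=2.345456

pitch radius r_p = m·N/2 = 2.395·80/2 = 95.800000
base radius r_b = r_p·cos α = 95.800000·cos 20.066° = 89.984750
roll angle φ = 24.653° = 0.43027602 rad
x = r_b·(cos φ + φ·sin φ) = 89.984750·(0.90885065 + 0.43027602·0.41712168) = 97.932933
y = r_b·(sin φ − φ·cos φ) = 89.984750·(0.41712168 − 0.43027602·0.90885065) = 2.345456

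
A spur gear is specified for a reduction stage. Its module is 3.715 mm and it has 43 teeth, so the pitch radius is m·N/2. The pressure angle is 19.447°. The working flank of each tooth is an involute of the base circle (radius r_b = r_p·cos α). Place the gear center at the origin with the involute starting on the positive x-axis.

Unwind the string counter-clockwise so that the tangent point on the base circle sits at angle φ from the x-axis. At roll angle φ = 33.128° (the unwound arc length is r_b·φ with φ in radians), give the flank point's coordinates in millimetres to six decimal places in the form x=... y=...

pitch radius r_p = m·N/2 = 3.715·43/2 = 79.872500
base radius r_b = r_p·cos α = 79.872500·cos 19.447° = 75.315763
roll angle φ = 33.128° = 0.57819267 rad
x = r_b·(cos φ + φ·sin φ) = 75.315763·(0.83745174 + 0.57819267·0.54651128) = 86.872256
y = r_b·(sin φ − φ·cos φ) = 75.315763·(0.54651128 − 0.57819267·0.83745174) = 4.692384

x=86.872256 y=4.692384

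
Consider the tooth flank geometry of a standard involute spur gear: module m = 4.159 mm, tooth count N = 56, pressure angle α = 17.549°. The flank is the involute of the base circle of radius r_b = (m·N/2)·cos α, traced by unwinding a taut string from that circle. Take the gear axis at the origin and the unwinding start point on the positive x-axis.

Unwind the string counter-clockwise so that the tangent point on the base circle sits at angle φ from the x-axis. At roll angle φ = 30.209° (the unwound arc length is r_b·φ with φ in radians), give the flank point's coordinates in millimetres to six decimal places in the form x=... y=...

x=125.409033 y=5.275308

pitch radius r_p = m·N/2 = 4.159·56/2 = 116.452000
base radius r_b = r_p·cos α = 116.452000·cos 17.549° = 111.032258
roll angle φ = 30.209° = 0.52724651 rad
x = r_b·(cos φ + φ·sin φ) = 111.032258·(0.86419578 + 0.52724651·0.50315570) = 125.409033
y = r_b·(sin φ − φ·cos φ) = 111.032258·(0.50315570 − 0.52724651·0.86419578) = 5.275308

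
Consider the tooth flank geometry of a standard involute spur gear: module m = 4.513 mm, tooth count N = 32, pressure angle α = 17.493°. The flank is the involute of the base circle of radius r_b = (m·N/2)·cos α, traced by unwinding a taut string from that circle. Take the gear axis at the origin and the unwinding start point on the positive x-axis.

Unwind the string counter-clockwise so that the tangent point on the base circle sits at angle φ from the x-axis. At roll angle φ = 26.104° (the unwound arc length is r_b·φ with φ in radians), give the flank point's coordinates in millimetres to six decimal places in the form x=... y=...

x=75.649593 y=2.126238

pitch radius r_p = m·N/2 = 4.513·32/2 = 72.208000
base radius r_b = r_p·cos α = 72.208000·cos 17.493° = 68.868646
roll angle φ = 26.104° = 0.45560075 rad
x = r_b·(cos φ + φ·sin φ) = 68.868646·(0.89799686 + 0.45560075·0.44000186) = 75.649593
y = r_b·(sin φ − φ·cos φ) = 68.868646·(0.44000186 − 0.45560075·0.89799686) = 2.126238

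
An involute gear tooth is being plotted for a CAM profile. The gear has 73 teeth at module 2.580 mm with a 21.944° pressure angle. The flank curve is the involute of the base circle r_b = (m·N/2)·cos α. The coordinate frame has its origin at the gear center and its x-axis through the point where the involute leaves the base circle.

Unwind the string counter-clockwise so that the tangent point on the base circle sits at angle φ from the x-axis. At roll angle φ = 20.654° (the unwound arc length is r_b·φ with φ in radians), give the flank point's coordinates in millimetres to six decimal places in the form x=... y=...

x=92.839520 y=1.346229

pitch radius r_p = m·N/2 = 2.580·73/2 = 94.170000
base radius r_b = r_p·cos α = 94.170000·cos 21.944° = 87.347341
roll angle φ = 20.654° = 0.36048030 rad
x = r_b·(cos φ + φ·sin φ) = 87.347341·(0.93572752 + 0.36048030·0.35272371) = 92.839520
y = r_b·(sin φ − φ·cos φ) = 87.347341·(0.35272371 − 0.36048030·0.93572752) = 1.346229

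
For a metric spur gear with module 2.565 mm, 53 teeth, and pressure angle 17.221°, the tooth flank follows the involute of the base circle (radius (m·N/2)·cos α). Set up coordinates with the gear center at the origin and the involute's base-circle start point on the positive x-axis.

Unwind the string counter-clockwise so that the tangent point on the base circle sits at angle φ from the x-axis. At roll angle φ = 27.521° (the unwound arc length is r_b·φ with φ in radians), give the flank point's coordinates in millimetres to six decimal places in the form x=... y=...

pitch radius r_p = m·N/2 = 2.565·53/2 = 67.972500
base radius r_b = r_p·cos α = 67.972500·cos 17.221° = 64.925287
roll angle φ = 27.521° = 0.48033206 rad
x = r_b·(cos φ + φ·sin φ) = 64.925287·(0.88684153 + 0.48033206·0.46207369) = 71.988531
y = r_b·(sin φ − φ·cos φ) = 64.925287·(0.46207369 − 0.48033206·0.88684153) = 2.343495

x=71.988531 y=2.343495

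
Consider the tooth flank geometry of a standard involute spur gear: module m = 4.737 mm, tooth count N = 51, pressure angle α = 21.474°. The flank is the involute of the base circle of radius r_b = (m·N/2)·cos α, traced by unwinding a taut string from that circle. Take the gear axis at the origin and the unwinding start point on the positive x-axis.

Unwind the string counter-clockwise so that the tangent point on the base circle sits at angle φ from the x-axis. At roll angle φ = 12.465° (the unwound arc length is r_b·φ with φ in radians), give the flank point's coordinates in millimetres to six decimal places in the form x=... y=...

pitch radius r_p = m·N/2 = 4.737·51/2 = 120.793500
base radius r_b = r_p·cos α = 120.793500·cos 21.474° = 112.408472
roll angle φ = 12.465° = 0.21755529 rad
x = r_b·(cos φ + φ·sin φ) = 112.408472·(0.97642804 + 0.21755529·0.21584319) = 115.037242
y = r_b·(sin φ − φ·cos φ) = 112.408472·(0.21584319 − 0.21755529·0.97642804) = 0.383999

x=115.037242 y=0.383999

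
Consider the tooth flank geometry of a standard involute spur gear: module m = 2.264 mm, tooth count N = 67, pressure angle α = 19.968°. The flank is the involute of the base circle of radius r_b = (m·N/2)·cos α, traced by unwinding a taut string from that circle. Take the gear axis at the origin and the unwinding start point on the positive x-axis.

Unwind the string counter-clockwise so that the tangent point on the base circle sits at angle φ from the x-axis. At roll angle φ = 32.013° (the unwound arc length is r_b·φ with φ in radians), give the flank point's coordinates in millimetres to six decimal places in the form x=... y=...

pitch radius r_p = m·N/2 = 2.264·67/2 = 75.844000
base radius r_b = r_p·cos α = 75.844000·cos 19.968° = 71.284524
roll angle φ = 32.013° = 0.55873225 rad
x = r_b·(cos φ + φ·sin φ) = 71.284524·(0.84792784 + 0.55873225·0.53011167) = 81.557930
y = r_b·(sin φ − φ·cos φ) = 71.284524·(0.53011167 − 0.55873225·0.84792784) = 4.016671

x=81.557930 y=4.016671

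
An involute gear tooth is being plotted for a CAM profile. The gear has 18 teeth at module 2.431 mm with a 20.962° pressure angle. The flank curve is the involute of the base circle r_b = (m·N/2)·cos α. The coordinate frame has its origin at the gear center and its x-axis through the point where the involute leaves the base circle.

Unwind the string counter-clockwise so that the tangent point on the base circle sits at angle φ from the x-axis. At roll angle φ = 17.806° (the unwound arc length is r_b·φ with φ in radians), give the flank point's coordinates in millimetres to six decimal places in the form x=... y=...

pitch radius r_p = m·N/2 = 2.431·18/2 = 21.879000
base radius r_b = r_p·cos α = 21.879000·cos 20.962° = 20.431002
roll angle φ = 17.806° = 0.31077333 rad
x = r_b·(cos φ + φ·sin φ) = 20.431002·(0.95209738 + 0.31077333·0.30579501) = 21.393921
y = r_b·(sin φ − φ·cos φ) = 20.431002·(0.30579501 − 0.31077333·0.95209738) = 0.202441

x=21.393921 y=0.202441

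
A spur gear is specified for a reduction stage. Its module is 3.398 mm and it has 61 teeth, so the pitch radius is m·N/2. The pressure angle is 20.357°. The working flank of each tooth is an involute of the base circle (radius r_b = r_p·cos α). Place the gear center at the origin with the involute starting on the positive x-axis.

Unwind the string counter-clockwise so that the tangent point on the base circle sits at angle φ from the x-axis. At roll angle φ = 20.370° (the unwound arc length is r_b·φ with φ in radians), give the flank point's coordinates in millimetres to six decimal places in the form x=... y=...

x=103.114117 y=1.437140

pitch radius r_p = m·N/2 = 3.398·61/2 = 103.639000
base radius r_b = r_p·cos α = 103.639000·cos 20.357° = 97.166053
roll angle φ = 20.370° = 0.35552357 rad
x = r_b·(cos φ + φ·sin φ) = 97.166053·(0.93746437 + 0.35552357·0.34808124) = 103.114117
y = r_b·(sin φ − φ·cos φ) = 97.166053·(0.34808124 − 0.35552357·0.93746437) = 1.437140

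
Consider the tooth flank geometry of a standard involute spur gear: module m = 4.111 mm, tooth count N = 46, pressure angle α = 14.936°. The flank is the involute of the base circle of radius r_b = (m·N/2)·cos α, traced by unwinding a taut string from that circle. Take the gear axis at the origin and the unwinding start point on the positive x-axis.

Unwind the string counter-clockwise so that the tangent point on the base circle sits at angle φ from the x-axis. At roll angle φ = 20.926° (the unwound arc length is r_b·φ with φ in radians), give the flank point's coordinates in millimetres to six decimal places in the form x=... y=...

x=97.249977 y=1.463909

pitch radius r_p = m·N/2 = 4.111·46/2 = 94.553000
base radius r_b = r_p·cos α = 94.553000·cos 14.936° = 91.358463
roll angle φ = 20.926° = 0.36522760 rad
x = r_b·(cos φ + φ·sin φ) = 91.358463·(0.93404250 + 0.36522760·0.35716189) = 97.249977
y = r_b·(sin φ − φ·cos φ) = 91.358463·(0.35716189 − 0.36522760·0.93404250) = 1.463909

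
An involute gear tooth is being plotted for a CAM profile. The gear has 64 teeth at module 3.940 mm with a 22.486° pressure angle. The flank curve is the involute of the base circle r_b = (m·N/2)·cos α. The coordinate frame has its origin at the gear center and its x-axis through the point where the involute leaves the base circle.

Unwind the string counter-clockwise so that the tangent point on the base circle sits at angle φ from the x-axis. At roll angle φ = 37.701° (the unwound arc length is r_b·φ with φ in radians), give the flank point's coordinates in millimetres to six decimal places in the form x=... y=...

x=139.049110 y=10.591400

pitch radius r_p = m·N/2 = 3.940·64/2 = 126.080000
base radius r_b = r_p·cos α = 126.080000·cos 22.486° = 116.494517
roll angle φ = 37.701° = 0.65800658 rad
x = r_b·(cos φ + φ·sin φ) = 116.494517·(0.79121286 + 0.65800658·0.61154085) = 139.049110
y = r_b·(sin φ − φ·cos φ) = 116.494517·(0.61154085 − 0.65800658·0.79121286) = 10.591400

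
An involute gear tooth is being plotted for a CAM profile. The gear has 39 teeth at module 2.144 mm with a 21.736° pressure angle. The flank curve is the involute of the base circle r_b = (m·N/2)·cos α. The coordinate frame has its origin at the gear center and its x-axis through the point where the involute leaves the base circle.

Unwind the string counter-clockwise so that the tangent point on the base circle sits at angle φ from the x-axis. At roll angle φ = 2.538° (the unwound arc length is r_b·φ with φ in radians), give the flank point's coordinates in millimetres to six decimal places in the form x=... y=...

x=38.873536 y=0.001125

pitch radius r_p = m·N/2 = 2.144·39/2 = 41.808000
base radius r_b = r_p·cos α = 41.808000·cos 21.736° = 38.835454
roll angle φ = 2.538° = 0.04429646 rad
x = r_b·(cos φ + φ·sin φ) = 38.835454·(0.99901907 + 0.04429646·0.04428197) = 38.873536
y = r_b·(sin φ − φ·cos φ) = 38.835454·(0.04428197 − 0.04429646·0.99901907) = 0.001125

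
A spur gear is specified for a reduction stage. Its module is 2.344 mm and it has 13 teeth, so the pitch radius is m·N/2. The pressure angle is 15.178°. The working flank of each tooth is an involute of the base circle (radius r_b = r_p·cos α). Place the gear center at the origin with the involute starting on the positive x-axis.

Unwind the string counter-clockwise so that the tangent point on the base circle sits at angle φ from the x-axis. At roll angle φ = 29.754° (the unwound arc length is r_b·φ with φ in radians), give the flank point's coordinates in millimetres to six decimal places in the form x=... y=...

x=16.555581 y=0.668098

pitch radius r_p = m·N/2 = 2.344·13/2 = 15.236000
base radius r_b = r_p·cos α = 15.236000·cos 15.178° = 14.704524
roll angle φ = 29.754° = 0.51930527 rad
x = r_b·(cos φ + φ·sin φ) = 14.704524·(0.86816417 + 0.51930527·0.49627711) = 16.555581
y = r_b·(sin φ − φ·cos φ) = 14.704524·(0.49627711 − 0.51930527·0.86816417) = 0.668098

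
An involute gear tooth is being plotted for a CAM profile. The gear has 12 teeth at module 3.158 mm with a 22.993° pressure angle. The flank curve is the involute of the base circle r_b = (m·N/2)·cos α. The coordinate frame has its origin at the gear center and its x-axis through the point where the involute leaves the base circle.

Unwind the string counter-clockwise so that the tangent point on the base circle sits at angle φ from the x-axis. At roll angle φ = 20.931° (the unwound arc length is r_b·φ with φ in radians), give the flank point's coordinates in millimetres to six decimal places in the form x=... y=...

x=18.567988 y=0.279696

pitch radius r_p = m·N/2 = 3.158·12/2 = 18.948000
base radius r_b = r_p·cos α = 18.948000·cos 22.993° = 17.442630
roll angle φ = 20.931° = 0.36531487 rad
x = r_b·(cos φ + φ·sin φ) = 17.442630·(0.93401132 + 0.36531487·0.35724340) = 18.567988
y = r_b·(sin φ − φ·cos φ) = 17.442630·(0.35724340 − 0.36531487·0.93401132) = 0.279696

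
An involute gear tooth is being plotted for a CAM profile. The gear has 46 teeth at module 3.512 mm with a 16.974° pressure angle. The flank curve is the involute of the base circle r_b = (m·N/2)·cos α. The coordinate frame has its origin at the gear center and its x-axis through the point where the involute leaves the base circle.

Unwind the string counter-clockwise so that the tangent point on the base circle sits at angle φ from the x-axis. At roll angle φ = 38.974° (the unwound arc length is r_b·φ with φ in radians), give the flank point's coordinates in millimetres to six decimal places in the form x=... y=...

x=93.115822 y=7.736507

pitch radius r_p = m·N/2 = 3.512·46/2 = 80.776000
base radius r_b = r_p·cos α = 80.776000·cos 16.974° = 77.257182
roll angle φ = 38.974° = 0.68022462 rad
x = r_b·(cos φ + φ·sin φ) = 77.257182·(0.77743146 + 0.68022462·0.62896767) = 93.115822
y = r_b·(sin φ − φ·cos φ) = 77.257182·(0.62896767 − 0.68022462·0.77743146) = 7.736507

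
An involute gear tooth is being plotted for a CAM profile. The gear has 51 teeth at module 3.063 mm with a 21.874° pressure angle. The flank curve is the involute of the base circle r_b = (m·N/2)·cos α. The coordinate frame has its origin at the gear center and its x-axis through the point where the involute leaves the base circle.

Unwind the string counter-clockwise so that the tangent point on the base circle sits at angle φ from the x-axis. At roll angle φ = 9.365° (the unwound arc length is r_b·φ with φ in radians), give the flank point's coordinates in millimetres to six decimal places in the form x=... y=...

x=73.445027 y=0.105223

pitch radius r_p = m·N/2 = 3.063·51/2 = 78.106500
base radius r_b = r_p·cos α = 78.106500·cos 21.874° = 72.483255
roll angle φ = 9.365° = 0.16345008 rad
x = r_b·(cos φ + φ·sin φ) = 72.483255·(0.98667175 + 0.16345008·0.16272327) = 73.445027
y = r_b·(sin φ − φ·cos φ) = 72.483255·(0.16272327 − 0.16345008·0.98667175) = 0.105223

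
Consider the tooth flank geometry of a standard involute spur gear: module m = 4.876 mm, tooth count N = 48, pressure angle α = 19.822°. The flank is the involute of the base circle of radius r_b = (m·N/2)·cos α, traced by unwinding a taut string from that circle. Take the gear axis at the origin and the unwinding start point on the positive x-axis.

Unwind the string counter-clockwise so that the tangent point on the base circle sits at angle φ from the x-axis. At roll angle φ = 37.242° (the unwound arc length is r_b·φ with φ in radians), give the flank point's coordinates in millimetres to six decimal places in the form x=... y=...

pitch radius r_p = m·N/2 = 4.876·48/2 = 117.024000
base radius r_b = r_p·cos α = 117.024000·cos 19.822° = 110.090402
roll angle φ = 37.242° = 0.64999552 rad
x = r_b·(cos φ + φ·sin φ) = 110.090402·(0.79608651 + 0.64999552·0.60518284) = 130.947320
y = r_b·(sin φ − φ·cos φ) = 110.090402·(0.60518284 − 0.64999552·0.79608651) = 9.658250

x=130.947320 y=9.658250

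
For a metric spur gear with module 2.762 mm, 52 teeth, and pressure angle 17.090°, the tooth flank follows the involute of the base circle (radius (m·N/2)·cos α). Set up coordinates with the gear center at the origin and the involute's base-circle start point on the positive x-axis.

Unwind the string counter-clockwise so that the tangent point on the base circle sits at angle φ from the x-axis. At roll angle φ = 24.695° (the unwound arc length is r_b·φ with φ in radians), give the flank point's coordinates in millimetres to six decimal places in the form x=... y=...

x=74.723720 y=1.798178

pitch radius r_p = m·N/2 = 2.762·52/2 = 71.812000
base radius r_b = r_p·cos α = 71.812000·cos 17.090° = 68.641092
roll angle φ = 24.695° = 0.43100906 rad
x = r_b·(cos φ + φ·sin φ) = 68.641092·(0.90854464 + 0.43100906·0.41778779) = 74.723720
y = r_b·(sin φ − φ·cos φ) = 68.641092·(0.41778779 − 0.43100906·0.90854464) = 1.798178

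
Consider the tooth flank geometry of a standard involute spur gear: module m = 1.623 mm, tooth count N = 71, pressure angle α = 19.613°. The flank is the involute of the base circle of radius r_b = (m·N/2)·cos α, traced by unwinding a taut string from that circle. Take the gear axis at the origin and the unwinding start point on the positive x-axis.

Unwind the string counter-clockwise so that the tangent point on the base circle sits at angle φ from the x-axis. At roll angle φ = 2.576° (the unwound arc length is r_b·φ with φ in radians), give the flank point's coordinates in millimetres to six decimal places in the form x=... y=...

x=54.328492 y=0.001644

pitch radius r_p = m·N/2 = 1.623·71/2 = 57.616500
base radius r_b = r_p·cos α = 57.616500·cos 19.613° = 54.273667
roll angle φ = 2.576° = 0.04495968 rad
x = r_b·(cos φ + φ·sin φ) = 54.273667·(0.99898948 + 0.04495968·0.04494454) = 54.328492
y = r_b·(sin φ − φ·cos φ) = 54.273667·(0.04494454 − 0.04495968·0.99898948) = 0.001644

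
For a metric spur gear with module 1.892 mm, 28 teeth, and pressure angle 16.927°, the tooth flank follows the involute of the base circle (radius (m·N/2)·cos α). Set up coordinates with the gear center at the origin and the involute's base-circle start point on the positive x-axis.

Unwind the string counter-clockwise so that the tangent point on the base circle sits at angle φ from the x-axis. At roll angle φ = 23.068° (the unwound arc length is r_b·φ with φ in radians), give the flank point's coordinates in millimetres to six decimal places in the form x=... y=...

x=27.311768 y=0.542374

pitch radius r_p = m·N/2 = 1.892·28/2 = 26.488000
base radius r_b = r_p·cos α = 26.488000·cos 16.927° = 25.340447
roll angle φ = 23.068° = 0.40261255 rad
x = r_b·(cos φ + φ·sin φ) = 25.340447·(0.92004048 + 0.40261255·0.39182333) = 27.311768
y = r_b·(sin φ − φ·cos φ) = 25.340447·(0.39182333 − 0.40261255·0.92004048) = 0.542374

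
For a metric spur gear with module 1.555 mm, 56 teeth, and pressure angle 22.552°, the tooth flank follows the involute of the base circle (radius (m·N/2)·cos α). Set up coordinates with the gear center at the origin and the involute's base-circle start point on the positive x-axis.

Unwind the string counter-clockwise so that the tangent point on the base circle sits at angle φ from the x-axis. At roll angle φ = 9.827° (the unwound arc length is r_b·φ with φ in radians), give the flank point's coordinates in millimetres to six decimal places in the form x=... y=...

pitch radius r_p = m·N/2 = 1.555·56/2 = 43.540000
base radius r_b = r_p·cos α = 43.540000·cos 22.552° = 40.210576
roll angle φ = 9.827° = 0.17151351 rad
x = r_b·(cos φ + φ·sin φ) = 40.210576·(0.98532758 + 0.17151351·0.17067384) = 40.797669
y = r_b·(sin φ − φ·cos φ) = 40.210576·(0.17067384 − 0.17151351·0.98532758) = 0.067427

x=40.797669 y=0.067427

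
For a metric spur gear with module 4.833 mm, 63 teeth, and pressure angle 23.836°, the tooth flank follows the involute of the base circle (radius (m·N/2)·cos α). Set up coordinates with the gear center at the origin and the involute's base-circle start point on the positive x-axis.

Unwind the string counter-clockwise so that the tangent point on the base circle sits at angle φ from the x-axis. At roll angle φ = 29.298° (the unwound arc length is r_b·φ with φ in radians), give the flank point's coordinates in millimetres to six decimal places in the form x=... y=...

pitch radius r_p = m·N/2 = 4.833·63/2 = 152.239500
base radius r_b = r_p·cos α = 152.239500·cos 23.836° = 139.254374
roll angle φ = 29.298° = 0.51134656 rad
x = r_b·(cos φ + φ·sin φ) = 139.254374·(0.87208635 + 0.51134656·0.48935201) = 156.287248
y = r_b·(sin φ − φ·cos φ) = 139.254374·(0.48935201 − 0.51134656·0.87208635) = 6.045541

x=156.287248 y=6.045541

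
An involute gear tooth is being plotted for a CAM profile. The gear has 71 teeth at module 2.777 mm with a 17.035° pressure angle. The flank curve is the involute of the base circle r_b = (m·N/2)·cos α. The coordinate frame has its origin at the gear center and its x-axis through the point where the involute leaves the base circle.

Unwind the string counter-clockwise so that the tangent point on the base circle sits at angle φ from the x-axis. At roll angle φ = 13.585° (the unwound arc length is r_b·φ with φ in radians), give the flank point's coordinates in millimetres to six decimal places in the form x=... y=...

pitch radius r_p = m·N/2 = 2.777·71/2 = 98.583500
base radius r_b = r_p·cos α = 98.583500·cos 17.035° = 94.258245
roll angle φ = 13.585° = 0.23710298 rad
x = r_b·(cos φ + φ·sin φ) = 94.258245·(0.97202253 + 0.23710298·0.23488765) = 96.870621
y = r_b·(sin φ − φ·cos φ) = 94.258245·(0.23488765 − 0.23710298·0.97202253) = 0.416453

x=96.870621 y=0.416453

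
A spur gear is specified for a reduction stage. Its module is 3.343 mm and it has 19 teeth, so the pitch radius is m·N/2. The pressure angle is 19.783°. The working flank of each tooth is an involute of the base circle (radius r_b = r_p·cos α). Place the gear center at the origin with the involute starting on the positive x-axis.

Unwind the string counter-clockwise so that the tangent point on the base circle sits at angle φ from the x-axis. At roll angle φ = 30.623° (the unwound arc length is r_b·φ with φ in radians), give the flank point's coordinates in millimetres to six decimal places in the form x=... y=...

x=33.852491 y=1.477876

pitch radius r_p = m·N/2 = 3.343·19/2 = 31.758500
base radius r_b = r_p·cos α = 31.758500·cos 19.783° = 29.884152
roll angle φ = 30.623° = 0.53447218 rad
x = r_b·(cos φ + φ·sin φ) = 29.884152·(0.86053762 + 0.53447218·0.50938690) = 33.852491
y = r_b·(sin φ − φ·cos φ) = 29.884152·(0.50938690 − 0.53447218·0.86053762) = 1.477876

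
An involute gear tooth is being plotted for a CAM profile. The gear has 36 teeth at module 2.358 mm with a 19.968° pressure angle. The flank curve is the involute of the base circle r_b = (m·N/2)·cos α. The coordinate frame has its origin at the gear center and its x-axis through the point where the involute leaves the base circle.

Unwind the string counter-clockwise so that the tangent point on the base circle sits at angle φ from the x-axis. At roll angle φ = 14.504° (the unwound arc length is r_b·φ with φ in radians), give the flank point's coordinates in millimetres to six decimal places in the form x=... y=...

x=41.150187 y=0.214328

pitch radius r_p = m·N/2 = 2.358·36/2 = 42.444000
base radius r_b = r_p·cos α = 42.444000·cos 19.968° = 39.892415
roll angle φ = 14.504° = 0.25314255 rad
x = r_b·(cos φ + φ·sin φ) = 39.892415·(0.96813016 + 0.25314255·0.25044759) = 41.150187
y = r_b·(sin φ − φ·cos φ) = 39.892415·(0.25044759 − 0.25314255·0.96813016) = 0.214328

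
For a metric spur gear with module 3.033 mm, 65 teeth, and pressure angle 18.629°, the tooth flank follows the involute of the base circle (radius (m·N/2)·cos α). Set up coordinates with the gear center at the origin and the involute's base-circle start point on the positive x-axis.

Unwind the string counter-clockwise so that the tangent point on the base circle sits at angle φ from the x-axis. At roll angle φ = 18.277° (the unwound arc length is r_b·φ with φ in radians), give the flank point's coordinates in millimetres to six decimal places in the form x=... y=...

pitch radius r_p = m·N/2 = 3.033·65/2 = 98.572500
base radius r_b = r_p·cos α = 98.572500·cos 18.629° = 93.407976
roll angle φ = 18.277° = 0.31899383 rad
x = r_b·(cos φ + φ·sin φ) = 93.407976·(0.94955145 + 0.31899383·0.31361131) = 98.040219
y = r_b·(sin φ − φ·cos φ) = 93.407976·(0.31361131 − 0.31899383·0.94955145) = 1.000423

x=98.040219 y=1.000423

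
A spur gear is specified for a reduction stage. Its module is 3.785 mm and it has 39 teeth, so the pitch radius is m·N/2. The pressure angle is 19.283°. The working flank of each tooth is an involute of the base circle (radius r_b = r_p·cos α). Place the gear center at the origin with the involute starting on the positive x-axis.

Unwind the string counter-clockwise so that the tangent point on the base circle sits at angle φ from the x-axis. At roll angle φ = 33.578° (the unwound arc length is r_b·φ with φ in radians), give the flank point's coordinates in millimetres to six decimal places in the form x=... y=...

pitch radius r_p = m·N/2 = 3.785·39/2 = 73.807500
base radius r_b = r_p·cos α = 73.807500·cos 19.283° = 69.666824
roll angle φ = 33.578° = 0.58604666 rad
x = r_b·(cos φ + φ·sin φ) = 69.666824·(0.83313367 + 0.58604666·0.55307169) = 80.622592
y = r_b·(sin φ − φ·cos φ) = 69.666824·(0.55307169 − 0.58604666·0.83313367) = 4.515559

x=80.622592 y=4.515559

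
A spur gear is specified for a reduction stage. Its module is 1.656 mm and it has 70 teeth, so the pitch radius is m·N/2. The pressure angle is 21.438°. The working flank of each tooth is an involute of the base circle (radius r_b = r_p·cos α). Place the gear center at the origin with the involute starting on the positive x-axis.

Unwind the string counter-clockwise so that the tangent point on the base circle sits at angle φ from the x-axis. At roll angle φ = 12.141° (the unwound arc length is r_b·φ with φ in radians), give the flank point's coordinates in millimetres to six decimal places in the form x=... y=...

pitch radius r_p = m·N/2 = 1.656·70/2 = 57.960000
base radius r_b = r_p·cos α = 57.960000·cos 21.438° = 53.949957
roll angle φ = 12.141° = 0.21190042 rad
x = r_b·(cos φ + φ·sin φ) = 53.949957·(0.97763299 + 0.21190042·0.21031820) = 55.147619
y = r_b·(sin φ − φ·cos φ) = 53.949957·(0.21031820 − 0.21190042·0.97763299) = 0.170339

x=55.147619 y=0.170339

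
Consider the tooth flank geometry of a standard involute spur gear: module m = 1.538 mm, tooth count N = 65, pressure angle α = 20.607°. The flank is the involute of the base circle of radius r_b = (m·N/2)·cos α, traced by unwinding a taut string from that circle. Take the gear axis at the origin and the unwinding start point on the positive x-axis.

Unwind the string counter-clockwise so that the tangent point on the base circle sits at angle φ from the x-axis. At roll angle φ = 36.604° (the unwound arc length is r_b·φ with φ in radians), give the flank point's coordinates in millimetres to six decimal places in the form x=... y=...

pitch radius r_p = m·N/2 = 1.538·65/2 = 49.985000
base radius r_b = r_p·cos α = 49.985000·cos 20.607° = 46.786787
roll angle φ = 36.604° = 0.63886032 rad
x = r_b·(cos φ + φ·sin φ) = 46.786787·(0.80277585 + 0.63886032·0.59628092) = 55.382271
y = r_b·(sin φ − φ·cos φ) = 46.786787·(0.59628092 − 0.63886032·0.80277585) = 3.902920

x=55.382271 y=3.902920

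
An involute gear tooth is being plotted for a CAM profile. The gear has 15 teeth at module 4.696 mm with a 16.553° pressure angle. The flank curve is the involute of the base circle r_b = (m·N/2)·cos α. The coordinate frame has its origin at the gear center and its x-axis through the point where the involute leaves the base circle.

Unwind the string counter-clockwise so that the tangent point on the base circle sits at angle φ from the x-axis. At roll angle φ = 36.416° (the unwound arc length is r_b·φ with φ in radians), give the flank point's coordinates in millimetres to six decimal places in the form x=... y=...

pitch radius r_p = m·N/2 = 4.696·15/2 = 35.220000
base radius r_b = r_p·cos α = 35.220000·cos 16.553° = 33.760364
roll angle φ = 36.416° = 0.63557910 rad
x = r_b·(cos φ + φ·sin φ) = 33.760364·(0.80472805 + 0.63557910·0.59364363) = 39.905950
y = r_b·(sin φ − φ·cos φ) = 33.760364·(0.59364363 − 0.63557910·0.80472805) = 2.774268

x=39.905950 y=2.774268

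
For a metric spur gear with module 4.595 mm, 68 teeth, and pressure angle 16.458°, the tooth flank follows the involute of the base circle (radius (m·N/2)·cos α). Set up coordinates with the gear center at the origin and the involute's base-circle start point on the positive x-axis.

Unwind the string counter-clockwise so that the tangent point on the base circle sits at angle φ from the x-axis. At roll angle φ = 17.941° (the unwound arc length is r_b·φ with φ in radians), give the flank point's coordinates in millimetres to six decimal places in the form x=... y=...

x=156.995187 y=1.518386

pitch radius r_p = m·N/2 = 4.595·68/2 = 156.230000
base radius r_b = r_p·cos α = 156.230000·cos 16.458° = 149.828893
roll angle φ = 17.941° = 0.31312952 rad
x = r_b·(cos φ + φ·sin φ) = 149.828893·(0.95137422 + 0.31312952·0.30803749) = 156.995187
y = r_b·(sin φ − φ·cos φ) = 149.828893·(0.30803749 − 0.31312952·0.95137422) = 1.518386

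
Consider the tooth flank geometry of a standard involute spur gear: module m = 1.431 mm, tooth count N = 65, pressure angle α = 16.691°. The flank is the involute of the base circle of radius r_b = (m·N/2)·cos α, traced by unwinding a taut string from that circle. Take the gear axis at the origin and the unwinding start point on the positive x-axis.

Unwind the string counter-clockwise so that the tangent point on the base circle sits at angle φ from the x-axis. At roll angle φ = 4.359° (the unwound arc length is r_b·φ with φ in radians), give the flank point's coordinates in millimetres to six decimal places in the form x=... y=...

x=44.676764 y=0.006535

pitch radius r_p = m·N/2 = 1.431·65/2 = 46.507500
base radius r_b = r_p·cos α = 46.507500·cos 16.691° = 44.548028
roll angle φ = 4.359° = 0.07607890 rad
x = r_b·(cos φ + φ·sin φ) = 44.548028·(0.99710740 + 0.07607890·0.07600553) = 44.676764
y = r_b·(sin φ − φ·cos φ) = 44.548028·(0.07600553 − 0.07607890·0.99710740) = 0.006535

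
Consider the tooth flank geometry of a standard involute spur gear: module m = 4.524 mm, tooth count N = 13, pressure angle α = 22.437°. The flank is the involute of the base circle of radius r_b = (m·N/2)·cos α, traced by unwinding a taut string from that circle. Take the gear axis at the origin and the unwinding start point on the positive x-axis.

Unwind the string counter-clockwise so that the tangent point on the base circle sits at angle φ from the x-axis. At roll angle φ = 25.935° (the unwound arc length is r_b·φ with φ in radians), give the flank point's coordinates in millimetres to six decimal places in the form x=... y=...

x=29.823436 y=0.823178

pitch radius r_p = m·N/2 = 4.524·13/2 = 29.406000
base radius r_b = r_p·cos α = 29.406000·cos 22.437° = 27.179959
roll angle φ = 25.935° = 0.45265114 rad
x = r_b·(cos φ + φ·sin φ) = 27.179959·(0.89929078 + 0.45265114·0.43735122) = 29.823436
y = r_b·(sin φ − φ·cos φ) = 27.179959·(0.43735122 − 0.45265114·0.89929078) = 0.823178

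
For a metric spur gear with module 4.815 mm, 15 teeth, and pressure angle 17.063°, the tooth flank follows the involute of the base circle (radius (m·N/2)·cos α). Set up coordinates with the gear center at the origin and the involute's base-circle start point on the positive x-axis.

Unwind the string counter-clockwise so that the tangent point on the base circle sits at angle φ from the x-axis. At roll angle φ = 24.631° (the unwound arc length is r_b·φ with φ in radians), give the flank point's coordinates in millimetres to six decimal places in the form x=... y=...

pitch radius r_p = m·N/2 = 4.815·15/2 = 36.112500
base radius r_b = r_p·cos α = 36.112500·cos 17.063° = 34.522925
roll angle φ = 24.631° = 0.42989205 rad
x = r_b·(cos φ + φ·sin φ) = 34.522925·(0.90901075 + 0.42989205·0.41677268) = 37.567088
y = r_b·(sin φ − φ·cos φ) = 34.522925·(0.41677268 − 0.42989205·0.90901075) = 0.897464

x=37.567088 y=0.897464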